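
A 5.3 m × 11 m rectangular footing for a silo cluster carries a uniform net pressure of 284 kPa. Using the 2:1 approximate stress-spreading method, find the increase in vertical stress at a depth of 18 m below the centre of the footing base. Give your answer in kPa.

By the 2:1 method the load spreads at 1 horizontal : 2 vertical, so at depth z the loaded area has grown by z in each plan dimension:
Δσ = qBL/((B+z)(L+z)) = 284×5.3×11/((5.3+18)(11+18)) = 24.504 kPa

Δσ_z ≈ 24.5 kPa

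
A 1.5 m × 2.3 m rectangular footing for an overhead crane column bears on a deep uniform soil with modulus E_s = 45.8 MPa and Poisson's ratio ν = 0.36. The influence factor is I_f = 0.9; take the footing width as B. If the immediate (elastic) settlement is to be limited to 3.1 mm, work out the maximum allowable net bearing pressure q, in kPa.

q ≈ 121 kPa

E_s = 45.8 MPa = 45800 kPa.
S_e = q·B·(1−ν²)/E_s · I_f  ⇒  q = S_e·E_s / (B·(1−ν²)·I_f).
q = 0.0031 × 45800 / (1.5 × 0.8704 × 0.9) = 120.8 kPa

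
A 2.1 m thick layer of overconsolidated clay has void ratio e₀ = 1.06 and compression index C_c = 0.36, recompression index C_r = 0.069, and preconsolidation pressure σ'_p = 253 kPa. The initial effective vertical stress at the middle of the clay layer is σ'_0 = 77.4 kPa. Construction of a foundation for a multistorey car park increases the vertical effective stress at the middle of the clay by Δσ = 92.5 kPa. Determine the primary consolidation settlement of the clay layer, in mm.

S_c ≈ 24 mm

Final effective stress: σ'_f = 77.4 + 92.5 = 169.9 kPa.
σ'_f = 169.9 ≤ σ'_p = 253 kPa, so the clay remains overconsolidated and only the recompression index applies:
S_c = C_r·H/(1+e₀)·log₁₀(σ'_f/σ'_0) = 0.069×2.1/2.06×log₁₀(169.9/77.4)
    = 0.070339 × 0.34145 = 0.02402 m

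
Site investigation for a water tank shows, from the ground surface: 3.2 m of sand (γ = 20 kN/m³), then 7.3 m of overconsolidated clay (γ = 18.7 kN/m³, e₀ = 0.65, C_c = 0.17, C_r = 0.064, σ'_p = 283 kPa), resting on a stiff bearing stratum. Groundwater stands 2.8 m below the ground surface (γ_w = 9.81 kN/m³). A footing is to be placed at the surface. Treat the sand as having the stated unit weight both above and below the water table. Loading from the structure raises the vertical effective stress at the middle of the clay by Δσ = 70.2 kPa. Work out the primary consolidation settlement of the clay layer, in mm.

Mid-depth of clay below the ground surface: z = 3.2 + 7.3/2 = 6.85 m.
Total vertical stress at mid-clay: σ_v = 20×3.2 + 18.7×3.65 = 132.25 kPa.
Pore pressure: u = 9.81×(6.85 − 2.8) = 39.73 kPa.
Initial effective stress: σ'_0 = σ_v − u = 132.25 − 39.73 = 92.52 kPa.
Final effective stress: σ'_f = 92.52 + 70.2 = 162.72 kPa.
σ'_f = 162.72 ≤ σ'_p = 283 kPa, so the clay remains overconsolidated and only the recompression index applies:
S_c = C_r·H/(1+e₀)·log₁₀(σ'_f/σ'_0) = 0.064×7.3/1.65×log₁₀(162.72/92.52)
    = 0.28315 × 0.24521 = 0.06943 m

S_c ≈ 69.4 mm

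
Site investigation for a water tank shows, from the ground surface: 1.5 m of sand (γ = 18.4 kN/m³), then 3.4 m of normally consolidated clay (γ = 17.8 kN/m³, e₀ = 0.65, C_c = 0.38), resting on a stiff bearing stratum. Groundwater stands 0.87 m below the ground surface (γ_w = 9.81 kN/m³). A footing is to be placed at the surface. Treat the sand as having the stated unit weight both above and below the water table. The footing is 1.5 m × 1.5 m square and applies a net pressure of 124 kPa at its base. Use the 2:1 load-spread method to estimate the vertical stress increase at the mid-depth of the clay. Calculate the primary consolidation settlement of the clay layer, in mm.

Mid-depth of clay below the ground surface: z = 1.5 + 3.4/2 = 3.2 m.
Total vertical stress at mid-clay: σ_v = 18.4×1.5 + 17.8×1.7 = 57.86 kPa.
Pore pressure: u = 9.81×(3.2 − 0.87) = 22.857 kPa.
Initial effective stress: σ'_0 = σ_v − u = 57.86 − 22.857 = 35.003 kPa.
Stress increase at mid-clay by the 2:1 spreading method:
Δσ = qBL/((B+z)(L+z)) = 124×1.5×1.5/((1.5+3.2)(1.5+3.2)) = 12.63 kPa
Final effective stress: σ'_f = σ'_0 + Δσ = 35.003 + 12.63 = 47.633 kPa.
Normally consolidated clay, so the full stress increment lies on the virgin compression line:
S_c = C_c·H/(1+e₀)·log₁₀(σ'_f/σ'_0) = 0.38×3.4/(1+0.65)×log₁₀(47.633/35.003)
    = 0.78303 × 0.1338 = 0.1048 m

S_c ≈ 105 mm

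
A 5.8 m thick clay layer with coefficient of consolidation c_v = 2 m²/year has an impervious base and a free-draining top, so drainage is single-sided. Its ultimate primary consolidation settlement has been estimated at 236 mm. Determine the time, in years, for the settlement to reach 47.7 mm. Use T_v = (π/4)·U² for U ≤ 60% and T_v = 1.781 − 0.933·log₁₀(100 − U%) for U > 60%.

t ≈ 0.54 years

Drainage path length: H_d = H = 5.8 m (single drainage).
U = S(t)/S_ult = 47.7/236 = 0.2021.
U ≤ 60%: T_v = (π/4)·U² = (π/4)×0.20212² = 0.032085.
t = T_v·H_d²/c_v = 0.032085×5.8²/2 = 0.5397 years.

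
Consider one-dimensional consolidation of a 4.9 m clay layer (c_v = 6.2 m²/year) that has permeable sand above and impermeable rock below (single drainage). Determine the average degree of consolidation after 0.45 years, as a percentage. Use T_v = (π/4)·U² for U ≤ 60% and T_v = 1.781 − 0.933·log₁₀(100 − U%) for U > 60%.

Drainage path length: H_d = H = 4.9 m (single drainage).
T_v = c_v·t/H_d² = 6.2×0.45/4.9² = 0.1162.
T_v = 0.1162 corresponds to the U ≤ 60% branch:
U = √(4T_v/π) = 0.3846

U ≈ 38.5 %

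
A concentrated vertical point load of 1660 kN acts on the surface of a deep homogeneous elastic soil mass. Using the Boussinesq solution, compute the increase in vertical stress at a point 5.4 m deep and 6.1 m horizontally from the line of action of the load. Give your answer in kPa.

Δσ_z ≈ 3.48 kPa

Boussinesq vertical stress below a point load on an elastic half-space:
Δσ_z = 3P/(2πz²) · [1 + (r/z)²]^(−5/2)
r/z = 6.1/5.4 = 1.1296; [1+(r/z)²]^(−5/2) = 0.12795.
Δσ_z = 3×1660/(2π×5.4²) × 0.12795 = 27.181 × 0.12795 = 3.478 kPa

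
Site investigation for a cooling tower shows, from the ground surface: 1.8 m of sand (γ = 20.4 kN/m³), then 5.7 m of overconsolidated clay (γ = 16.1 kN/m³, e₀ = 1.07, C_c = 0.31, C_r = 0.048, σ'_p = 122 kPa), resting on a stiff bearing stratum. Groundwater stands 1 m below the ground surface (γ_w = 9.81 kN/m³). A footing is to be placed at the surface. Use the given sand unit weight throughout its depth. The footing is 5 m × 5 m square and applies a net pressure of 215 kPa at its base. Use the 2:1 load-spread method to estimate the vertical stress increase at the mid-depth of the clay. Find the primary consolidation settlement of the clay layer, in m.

S_c ≈ 0.0461 m

Mid-depth of clay below the ground surface: z = 1.8 + 5.7/2 = 4.65 m.
Total vertical stress at mid-clay: σ_v = 20.4×1.8 + 16.1×2.85 = 82.605 kPa.
Pore pressure: u = 9.81×(4.65 − 1) = 35.806 kPa.
Initial effective stress: σ'_0 = σ_v − u = 82.605 − 35.806 = 46.799 kPa.
Stress increase at mid-clay by the 2:1 spreading method:
Δσ = qBL/((B+z)(L+z)) = 215×5×5/((5+4.65)(5+4.65)) = 57.72 kPa
Final effective stress: σ'_f = 46.799 + 57.72 = 104.52 kPa.
σ'_f = 104.52 ≤ σ'_p = 122 kPa, so the clay remains overconsolidated and only the recompression index applies:
S_c = C_r·H/(1+e₀)·log₁₀(σ'_f/σ'_0) = 0.048×5.7/2.07×log₁₀(104.52/46.799)
    = 0.13217 × 0.34896 = 0.04612 m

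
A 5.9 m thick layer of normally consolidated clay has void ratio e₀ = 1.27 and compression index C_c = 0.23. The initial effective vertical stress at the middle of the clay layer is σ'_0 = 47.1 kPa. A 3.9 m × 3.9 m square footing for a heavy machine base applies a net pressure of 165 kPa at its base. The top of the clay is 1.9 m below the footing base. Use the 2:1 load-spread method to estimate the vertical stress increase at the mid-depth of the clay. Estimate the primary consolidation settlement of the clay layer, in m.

S_c ≈ 0.137 m

Mid-depth of clay below the footing base: z = 1.9 + 5.9/2 = 4.85 m.
Stress increase at mid-clay by the 2:1 spreading method:
Δσ = qBL/((B+z)(L+z)) = 165×3.9×3.9/((3.9+4.85)(3.9+4.85)) = 32.779 kPa
Final effective stress: σ'_f = σ'_0 + Δσ = 47.1 + 32.779 = 79.879 kPa.
Normally consolidated clay, so the full stress increment lies on the virgin compression line:
S_c = C_c·H/(1+e₀)·log₁₀(σ'_f/σ'_0) = 0.23×5.9/(1+1.27)×log₁₀(79.879/47.1)
    = 0.5978 × 0.22941 = 0.1371 m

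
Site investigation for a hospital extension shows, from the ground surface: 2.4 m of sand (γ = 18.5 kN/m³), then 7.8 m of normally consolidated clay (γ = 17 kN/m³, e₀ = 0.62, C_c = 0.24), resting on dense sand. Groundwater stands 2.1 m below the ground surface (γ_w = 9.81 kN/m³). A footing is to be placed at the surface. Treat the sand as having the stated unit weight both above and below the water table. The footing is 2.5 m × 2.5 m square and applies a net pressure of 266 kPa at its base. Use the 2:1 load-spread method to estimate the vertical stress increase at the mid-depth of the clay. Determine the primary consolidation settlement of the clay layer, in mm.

Mid-depth of clay below the ground surface: z = 2.4 + 7.8/2 = 6.3 m.
Total vertical stress at mid-clay: σ_v = 18.5×2.4 + 17×3.9 = 110.7 kPa.
Pore pressure: u = 9.81×(6.3 − 2.1) = 41.202 kPa.
Initial effective stress: σ'_0 = σ_v − u = 110.7 − 41.202 = 69.498 kPa.
Stress increase at mid-clay by the 2:1 spreading method:
Δσ = qBL/((B+z)(L+z)) = 266×2.5×2.5/((2.5+6.3)(2.5+6.3)) = 21.468 kPa
Final effective stress: σ'_f = σ'_0 + Δσ = 69.498 + 21.468 = 90.966 kPa.
Normally consolidated clay, so the full stress increment lies on the virgin compression line:
S_c = C_c·H/(1+e₀)·log₁₀(σ'_f/σ'_0) = 0.24×7.8/(1+0.62)×log₁₀(90.966/69.498)
    = 1.1556 × 0.11691 = 0.1351 m

S_c ≈ 135 mm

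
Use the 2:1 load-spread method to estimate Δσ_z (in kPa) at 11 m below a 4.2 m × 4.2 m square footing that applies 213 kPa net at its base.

Δσ_z ≈ 16.3 kPa

By the 2:1 method the load spreads at 1 horizontal : 2 vertical, so at depth z the loaded area has grown by z in each plan dimension:
Δσ = qBL/((B+z)(L+z)) = 213×4.2×4.2/((4.2+11)(4.2+11)) = 16.263 kPa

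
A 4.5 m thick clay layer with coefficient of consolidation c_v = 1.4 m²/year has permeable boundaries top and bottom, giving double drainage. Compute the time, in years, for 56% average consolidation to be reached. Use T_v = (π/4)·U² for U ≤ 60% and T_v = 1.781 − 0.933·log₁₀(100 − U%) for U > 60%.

Drainage path length: H_d = H/2 = 2.25 m (double drainage).
U ≤ 60%: T_v = (π/4)·U² = (π/4)×0.56² = 0.2463.
t = T_v·H_d²/c_v = 0.2463×2.25²/1.4 = 0.8906 years.

t ≈ 0.891 years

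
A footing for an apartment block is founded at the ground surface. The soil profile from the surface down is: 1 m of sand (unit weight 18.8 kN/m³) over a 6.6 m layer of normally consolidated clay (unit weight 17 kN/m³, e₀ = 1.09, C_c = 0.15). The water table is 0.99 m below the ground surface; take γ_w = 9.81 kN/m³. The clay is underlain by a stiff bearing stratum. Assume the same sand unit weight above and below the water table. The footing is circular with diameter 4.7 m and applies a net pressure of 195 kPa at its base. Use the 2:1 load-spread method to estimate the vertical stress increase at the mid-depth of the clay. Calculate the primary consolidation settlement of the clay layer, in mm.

Mid-depth of clay below the ground surface: z = 1 + 6.6/2 = 4.3 m.
Total vertical stress at mid-clay: σ_v = 18.8×1 + 17×3.3 = 74.9 kPa.
Pore pressure: u = 9.81×(4.3 − 0.99) = 32.471 kPa.
Initial effective stress: σ'_0 = σ_v − u = 74.9 − 32.471 = 42.429 kPa.
Stress increase at mid-clay by the 2:1 spreading method:
Δσ ≈ qD²/(D+z)² = 195×4.7²/(4.7+4.3)² = 53.18 kPa
Final effective stress: σ'_f = σ'_0 + Δσ = 42.429 + 53.18 = 95.609 kPa.
Normally consolidated clay, so the full stress increment lies on the virgin compression line:
S_c = C_c·H/(1+e₀)·log₁₀(σ'_f/σ'_0) = 0.15×6.6/(1+1.09)×log₁₀(95.609/42.429)
    = 0.47368 × 0.35284 = 0.1671 m

S_c ≈ 167 mm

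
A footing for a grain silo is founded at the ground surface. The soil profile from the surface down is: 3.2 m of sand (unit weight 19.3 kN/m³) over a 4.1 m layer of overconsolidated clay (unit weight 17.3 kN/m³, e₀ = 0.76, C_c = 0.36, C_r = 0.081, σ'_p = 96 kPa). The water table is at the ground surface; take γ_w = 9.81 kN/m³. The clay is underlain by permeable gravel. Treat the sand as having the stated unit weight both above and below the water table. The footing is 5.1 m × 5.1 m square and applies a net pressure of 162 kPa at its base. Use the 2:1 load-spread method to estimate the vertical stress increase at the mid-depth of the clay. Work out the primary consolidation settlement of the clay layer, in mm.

Mid-depth of clay below the ground surface: z = 3.2 + 4.1/2 = 5.25 m.
Total vertical stress at mid-clay: σ_v = 19.3×3.2 + 17.3×2.05 = 97.225 kPa.
Pore pressure: u = 9.81×(5.25 − 0) = 51.503 kPa.
Initial effective stress: σ'_0 = σ_v − u = 97.225 − 51.503 = 45.722 kPa.
Stress increase at mid-clay by the 2:1 spreading method:
Δσ = qBL/((B+z)(L+z)) = 162×5.1×5.1/((5.1+5.25)(5.1+5.25)) = 39.335 kPa
Final effective stress: σ'_f = 45.722 + 39.335 = 85.057 kPa.
σ'_f = 85.057 ≤ σ'_p = 96 kPa, so the clay remains overconsolidated and only the recompression index applies:
S_c = C_r·H/(1+e₀)·log₁₀(σ'_f/σ'_0) = 0.081×4.1/1.76×log₁₀(85.057/45.722)
    = 0.18869 × 0.26958 = 0.05087 m

S_c ≈ 50.9 mm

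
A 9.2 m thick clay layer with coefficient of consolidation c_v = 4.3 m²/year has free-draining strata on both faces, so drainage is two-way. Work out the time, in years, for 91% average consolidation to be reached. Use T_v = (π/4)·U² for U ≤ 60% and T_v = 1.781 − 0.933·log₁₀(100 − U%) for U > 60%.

t ≈ 4.38 years

Drainage path length: H_d = H/2 = 4.6 m (double drainage).
U > 60%: T_v = 1.781 − 0.933·log₁₀(100 − 91) = 0.89069.
t = T_v·H_d²/c_v = 0.89069×4.6²/4.3 = 4.383 years.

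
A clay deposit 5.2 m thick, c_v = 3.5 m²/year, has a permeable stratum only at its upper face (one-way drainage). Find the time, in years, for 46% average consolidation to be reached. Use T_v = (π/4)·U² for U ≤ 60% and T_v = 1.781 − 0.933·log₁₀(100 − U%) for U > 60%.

Drainage path length: H_d = H = 5.2 m (single drainage).
U ≤ 60%: T_v = (π/4)·U² = (π/4)×0.46² = 0.16619.
t = T_v·H_d²/c_v = 0.16619×5.2²/3.5 = 1.284 years.

t ≈ 1.28 years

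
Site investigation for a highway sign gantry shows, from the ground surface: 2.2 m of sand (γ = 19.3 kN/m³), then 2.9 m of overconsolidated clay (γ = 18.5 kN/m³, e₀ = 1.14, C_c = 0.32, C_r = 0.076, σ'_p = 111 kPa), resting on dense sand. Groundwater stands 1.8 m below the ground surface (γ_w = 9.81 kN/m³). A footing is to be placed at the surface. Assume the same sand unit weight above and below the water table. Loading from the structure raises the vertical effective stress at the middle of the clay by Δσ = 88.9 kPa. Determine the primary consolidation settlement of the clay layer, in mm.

Mid-depth of clay below the ground surface: z = 2.2 + 2.9/2 = 3.65 m.
Total vertical stress at mid-clay: σ_v = 19.3×2.2 + 18.5×1.45 = 69.285 kPa.
Pore pressure: u = 9.81×(3.65 − 1.8) = 18.149 kPa.
Initial effective stress: σ'_0 = σ_v − u = 69.285 − 18.149 = 51.136 kPa.
Final effective stress: σ'_f = 51.136 + 88.9 = 140.04 kPa.
σ'_f = 140.04 > σ'_p = 111 kPa, so the stress path crosses the preconsolidation pressure — recompression up to σ'_p, then virgin compression beyond:
S_c = H/(1+e₀)·[C_r·log₁₀(σ'_p/σ'_0) + C_c·log₁₀(σ'_f/σ'_p)]
    = 2.9/2.14 × [0.076×log₁₀(111/51.136) + 0.32×log₁₀(140.04/111)]
    = 1.3551 × [0.025581 + 0.032297] = 0.07843 m

S_c ≈ 78.4 mm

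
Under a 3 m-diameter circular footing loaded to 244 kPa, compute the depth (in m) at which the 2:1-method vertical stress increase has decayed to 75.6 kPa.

2:1 spreading — at depth z the loaded area has grown by z in each plan dimension:
qD²/(D+z)² = Δσ_z ⇒ z = D(√(q/Δσ_z) − 1) = 3×(√(244/75.6) − 1) = 2.39 m

z ≈ 2.39 m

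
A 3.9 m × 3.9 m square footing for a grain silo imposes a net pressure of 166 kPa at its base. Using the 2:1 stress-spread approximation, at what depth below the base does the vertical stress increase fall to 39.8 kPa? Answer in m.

z ≈ 4.06 m

2:1 spreading — at depth z the loaded area has grown by z in each plan dimension:
qB²/(B+z)² = Δσ_z ⇒ z = B(√(q/Δσ_z) − 1) = 3.9×(√(166/39.8) − 1) = 4.065 m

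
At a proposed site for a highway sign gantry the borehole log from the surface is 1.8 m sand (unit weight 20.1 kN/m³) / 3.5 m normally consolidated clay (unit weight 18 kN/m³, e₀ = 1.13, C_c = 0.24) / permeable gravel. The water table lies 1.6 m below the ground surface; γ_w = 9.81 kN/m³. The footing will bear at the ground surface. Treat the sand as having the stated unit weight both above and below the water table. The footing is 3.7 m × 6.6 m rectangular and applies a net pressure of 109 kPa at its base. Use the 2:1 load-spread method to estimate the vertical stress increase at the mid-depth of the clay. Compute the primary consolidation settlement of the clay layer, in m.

S_c ≈ 0.0954 m

Mid-depth of clay below the ground surface: z = 1.8 + 3.5/2 = 3.55 m.
Total vertical stress at mid-clay: σ_v = 20.1×1.8 + 18×1.75 = 67.68 kPa.
Pore pressure: u = 9.81×(3.55 − 1.6) = 19.13 kPa.
Initial effective stress: σ'_0 = σ_v − u = 67.68 − 19.13 = 48.55 kPa.
Stress increase at mid-clay by the 2:1 spreading method:
Δσ = qBL/((B+z)(L+z)) = 109×3.7×6.6/((3.7+3.55)(6.6+3.55)) = 36.172 kPa
Final effective stress: σ'_f = σ'_0 + Δσ = 48.55 + 36.172 = 84.722 kPa.
Normally consolidated clay, so the full stress increment lies on the virgin compression line:
S_c = C_c·H/(1+e₀)·log₁₀(σ'_f/σ'_0) = 0.24×3.5/(1+1.13)×log₁₀(84.722/48.55)
    = 0.39437 × 0.24181 = 0.09536 m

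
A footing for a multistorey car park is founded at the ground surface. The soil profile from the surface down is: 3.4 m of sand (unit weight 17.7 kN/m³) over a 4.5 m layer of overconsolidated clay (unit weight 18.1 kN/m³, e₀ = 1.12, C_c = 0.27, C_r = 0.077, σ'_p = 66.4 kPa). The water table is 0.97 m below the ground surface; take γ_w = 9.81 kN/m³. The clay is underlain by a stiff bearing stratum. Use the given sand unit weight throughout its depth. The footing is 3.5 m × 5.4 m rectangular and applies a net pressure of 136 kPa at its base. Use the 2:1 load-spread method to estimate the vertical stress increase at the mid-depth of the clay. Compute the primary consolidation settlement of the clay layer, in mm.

Mid-depth of clay below the ground surface: z = 3.4 + 4.5/2 = 5.65 m.
Total vertical stress at mid-clay: σ_v = 17.7×3.4 + 18.1×2.25 = 100.91 kPa.
Pore pressure: u = 9.81×(5.65 − 0.97) = 45.911 kPa.
Initial effective stress: σ'_0 = σ_v − u = 100.91 − 45.911 = 54.999 kPa.
Stress increase at mid-clay by the 2:1 spreading method:
Δσ = qBL/((B+z)(L+z)) = 136×3.5×5.4/((3.5+5.65)(5.4+5.65)) = 25.422 kPa
Final effective stress: σ'_f = 54.999 + 25.422 = 80.421 kPa.
σ'_f = 80.421 > σ'_p = 66.4 kPa, so the stress path crosses the preconsolidation pressure — recompression up to σ'_p, then virgin compression beyond:
S_c = H/(1+e₀)·[C_r·log₁₀(σ'_p/σ'_0) + C_c·log₁₀(σ'_f/σ'_p)]
    = 4.5/2.12 × [0.077×log₁₀(66.4/54.999) + 0.27×log₁₀(80.421/66.4)]
    = 2.1226 × [0.0062996 + 0.022464] = 0.06105 m

S_c ≈ 61.1 mm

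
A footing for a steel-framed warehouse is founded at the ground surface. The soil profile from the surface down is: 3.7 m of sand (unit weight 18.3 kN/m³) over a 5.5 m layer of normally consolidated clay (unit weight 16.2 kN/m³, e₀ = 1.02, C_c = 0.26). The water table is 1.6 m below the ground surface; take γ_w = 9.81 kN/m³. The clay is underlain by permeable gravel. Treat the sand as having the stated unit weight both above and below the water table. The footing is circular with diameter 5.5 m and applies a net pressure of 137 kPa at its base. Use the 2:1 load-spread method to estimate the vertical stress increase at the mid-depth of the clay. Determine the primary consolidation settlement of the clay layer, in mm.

S_c ≈ 114 mm

Mid-depth of clay below the ground surface: z = 3.7 + 5.5/2 = 6.45 m.
Total vertical stress at mid-clay: σ_v = 18.3×3.7 + 16.2×2.75 = 112.26 kPa.
Pore pressure: u = 9.81×(6.45 − 1.6) = 47.578 kPa.
Initial effective stress: σ'_0 = σ_v − u = 112.26 − 47.578 = 64.682 kPa.
Stress increase at mid-clay by the 2:1 spreading method:
Δσ ≈ qD²/(D+z)² = 137×5.5²/(5.5+6.45)² = 29.021 kPa
Final effective stress: σ'_f = σ'_0 + Δσ = 64.682 + 29.021 = 93.703 kPa.
Normally consolidated clay, so the full stress increment lies on the virgin compression line:
S_c = C_c·H/(1+e₀)·log₁₀(σ'_f/σ'_0) = 0.26×5.5/(1+1.02)×log₁₀(93.703/64.682)
    = 0.70792 × 0.16097 = 0.114 m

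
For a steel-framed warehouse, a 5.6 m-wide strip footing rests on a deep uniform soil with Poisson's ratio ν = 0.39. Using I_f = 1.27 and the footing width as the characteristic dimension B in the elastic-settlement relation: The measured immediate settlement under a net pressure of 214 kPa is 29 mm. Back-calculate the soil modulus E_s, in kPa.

S_e = q·B·(1−ν²)/E_s · I_f  ⇒  E_s = q·B·(1−ν²)·I_f / S_e.
E_s = 214 × 5.6 × 0.8479 × 1.27 / 0.029 = 44500 kPa

E_s ≈ 44500 kPa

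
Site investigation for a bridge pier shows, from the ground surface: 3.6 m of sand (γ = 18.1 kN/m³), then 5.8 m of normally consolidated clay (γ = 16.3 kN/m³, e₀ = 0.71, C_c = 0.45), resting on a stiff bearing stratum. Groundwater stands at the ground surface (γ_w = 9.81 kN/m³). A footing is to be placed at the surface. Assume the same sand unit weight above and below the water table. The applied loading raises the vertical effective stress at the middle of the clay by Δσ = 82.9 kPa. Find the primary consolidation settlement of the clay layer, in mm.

Mid-depth of clay below the ground surface: z = 3.6 + 5.8/2 = 6.5 m.
Total vertical stress at mid-clay: σ_v = 18.1×3.6 + 16.3×2.9 = 112.43 kPa.
Pore pressure: u = 9.81×(6.5 − 0) = 63.765 kPa.
Initial effective stress: σ'_0 = σ_v − u = 112.43 − 63.765 = 48.665 kPa.
Final effective stress: σ'_f = σ'_0 + Δσ = 48.665 + 82.9 = 131.56 kPa.
Normally consolidated clay, so the full stress increment lies on the virgin compression line:
S_c = C_c·H/(1+e₀)·log₁₀(σ'_f/σ'_0) = 0.45×5.8/(1+0.71)×log₁₀(131.56/48.665)
    = 1.5263 × 0.43191 = 0.6592 m

S_c ≈ 659 mm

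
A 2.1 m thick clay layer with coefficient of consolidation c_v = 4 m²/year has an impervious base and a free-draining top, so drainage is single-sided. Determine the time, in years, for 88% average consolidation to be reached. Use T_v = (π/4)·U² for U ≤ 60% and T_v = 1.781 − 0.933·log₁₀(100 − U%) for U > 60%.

t ≈ 0.853 years

Drainage path length: H_d = H = 2.1 m (single drainage).
U > 60%: T_v = 1.781 − 0.933·log₁₀(100 − 88) = 0.77412.
t = T_v·H_d²/c_v = 0.77412×2.1²/4 = 0.8535 years.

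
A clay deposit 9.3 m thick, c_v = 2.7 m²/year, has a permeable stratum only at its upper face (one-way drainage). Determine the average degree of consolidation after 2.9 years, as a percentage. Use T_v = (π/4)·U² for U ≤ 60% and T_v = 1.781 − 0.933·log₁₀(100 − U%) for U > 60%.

U ≈ 34 %

Drainage path length: H_d = H = 9.3 m (single drainage).
T_v = c_v·t/H_d² = 2.7×2.9/9.3² = 0.090531.
T_v = 0.090531 corresponds to the U ≤ 60% branch:
U = √(4T_v/π) = 0.3395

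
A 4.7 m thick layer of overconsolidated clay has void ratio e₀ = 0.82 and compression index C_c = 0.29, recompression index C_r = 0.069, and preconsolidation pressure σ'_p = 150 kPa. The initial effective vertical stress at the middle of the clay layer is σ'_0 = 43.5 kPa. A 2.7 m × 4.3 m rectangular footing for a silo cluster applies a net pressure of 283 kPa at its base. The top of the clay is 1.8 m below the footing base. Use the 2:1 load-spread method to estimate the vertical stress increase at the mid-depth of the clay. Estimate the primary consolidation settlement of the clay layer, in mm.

S_c ≈ 64.6 mm

Mid-depth of clay below the footing base: z = 1.8 + 4.7/2 = 4.15 m.
Stress increase at mid-clay by the 2:1 spreading method:
Δσ = qBL/((B+z)(L+z)) = 283×2.7×4.3/((2.7+4.15)(4.3+4.15)) = 56.764 kPa
Final effective stress: σ'_f = 43.5 + 56.764 = 100.26 kPa.
σ'_f = 100.26 ≤ σ'_p = 150 kPa, so the clay remains overconsolidated and only the recompression index applies:
S_c = C_r·H/(1+e₀)·log₁₀(σ'_f/σ'_0) = 0.069×4.7/1.82×log₁₀(100.26/43.5)
    = 0.17819 × 0.36264 = 0.06462 m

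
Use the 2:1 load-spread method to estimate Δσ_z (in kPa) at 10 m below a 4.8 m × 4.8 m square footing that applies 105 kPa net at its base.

Δσ_z ≈ 11 kPa

By the 2:1 method the load spreads at 1 horizontal : 2 vertical, so at depth z the loaded area has grown by z in each plan dimension:
Δσ = qBL/((B+z)(L+z)) = 105×4.8×4.8/((4.8+10)(4.8+10)) = 11.045 kPa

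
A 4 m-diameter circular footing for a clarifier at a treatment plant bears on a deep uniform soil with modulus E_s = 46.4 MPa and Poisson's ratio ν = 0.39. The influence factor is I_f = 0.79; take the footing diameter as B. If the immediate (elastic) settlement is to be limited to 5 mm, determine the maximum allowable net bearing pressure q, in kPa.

E_s = 46.4 MPa = 46400 kPa.
S_e = q·B·(1−ν²)/E_s · I_f  ⇒  q = S_e·E_s / (B·(1−ν²)·I_f).
q = 0.005 × 46400 / (4 × 0.8479 × 0.79) = 86.59 kPa

q ≈ 86.6 kPa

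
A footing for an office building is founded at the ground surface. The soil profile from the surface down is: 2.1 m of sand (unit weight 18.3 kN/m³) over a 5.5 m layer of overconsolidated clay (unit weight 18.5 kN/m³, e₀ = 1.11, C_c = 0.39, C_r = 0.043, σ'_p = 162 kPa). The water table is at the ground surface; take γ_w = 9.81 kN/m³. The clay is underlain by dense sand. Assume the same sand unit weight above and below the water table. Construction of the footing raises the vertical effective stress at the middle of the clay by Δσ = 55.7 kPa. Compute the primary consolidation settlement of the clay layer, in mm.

S_c ≈ 41.3 mm

Mid-depth of clay below the ground surface: z = 2.1 + 5.5/2 = 4.85 m.
Total vertical stress at mid-clay: σ_v = 18.3×2.1 + 18.5×2.75 = 89.305 kPa.
Pore pressure: u = 9.81×(4.85 − 0) = 47.578 kPa.
Initial effective stress: σ'_0 = σ_v − u = 89.305 − 47.578 = 41.727 kPa.
Final effective stress: σ'_f = 41.727 + 55.7 = 97.427 kPa.
σ'_f = 97.427 ≤ σ'_p = 162 kPa, so the clay remains overconsolidated and only the recompression index applies:
S_c = C_r·H/(1+e₀)·log₁₀(σ'_f/σ'_0) = 0.043×5.5/2.11×log₁₀(97.427/41.727)
    = 0.11208 × 0.36826 = 0.04128 m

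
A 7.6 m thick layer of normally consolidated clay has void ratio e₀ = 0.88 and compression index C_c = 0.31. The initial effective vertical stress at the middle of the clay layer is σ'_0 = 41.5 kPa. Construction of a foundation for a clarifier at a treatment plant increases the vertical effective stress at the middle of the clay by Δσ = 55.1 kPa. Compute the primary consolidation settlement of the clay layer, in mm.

Final effective stress: σ'_f = σ'_0 + Δσ = 41.5 + 55.1 = 96.6 kPa.
Normally consolidated clay, so the full stress increment lies on the virgin compression line:
S_c = C_c·H/(1+e₀)·log₁₀(σ'_f/σ'_0) = 0.31×7.6/(1+0.88)×log₁₀(96.6/41.5)
    = 1.2532 × 0.36693 = 0.4598 m

S_c ≈ 460 mm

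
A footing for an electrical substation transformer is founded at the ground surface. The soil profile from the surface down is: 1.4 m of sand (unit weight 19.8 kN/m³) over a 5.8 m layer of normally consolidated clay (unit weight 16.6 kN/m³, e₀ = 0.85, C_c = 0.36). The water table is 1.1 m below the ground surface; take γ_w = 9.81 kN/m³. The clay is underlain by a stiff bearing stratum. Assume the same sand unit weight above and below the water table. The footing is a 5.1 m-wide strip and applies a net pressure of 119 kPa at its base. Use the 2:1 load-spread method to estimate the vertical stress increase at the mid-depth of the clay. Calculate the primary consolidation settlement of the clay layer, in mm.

S_c ≈ 440 mm

Mid-depth of clay below the ground surface: z = 1.4 + 5.8/2 = 4.3 m.
Total vertical stress at mid-clay: σ_v = 19.8×1.4 + 16.6×2.9 = 75.86 kPa.
Pore pressure: u = 9.81×(4.3 − 1.1) = 31.392 kPa.
Initial effective stress: σ'_0 = σ_v − u = 75.86 − 31.392 = 44.468 kPa.
Stress increase at mid-clay by the 2:1 spreading method:
Δσ = qB/(B+z) = 119×5.1/(5.1+4.3) = 64.564 kPa
Final effective stress: σ'_f = σ'_0 + Δσ = 44.468 + 64.564 = 109.03 kPa.
Normally consolidated clay, so the full stress increment lies on the virgin compression line:
S_c = C_c·H/(1+e₀)·log₁₀(σ'_f/σ'_0) = 0.36×5.8/(1+0.85)×log₁₀(109.03/44.468)
    = 1.1286 × 0.3895 = 0.4396 m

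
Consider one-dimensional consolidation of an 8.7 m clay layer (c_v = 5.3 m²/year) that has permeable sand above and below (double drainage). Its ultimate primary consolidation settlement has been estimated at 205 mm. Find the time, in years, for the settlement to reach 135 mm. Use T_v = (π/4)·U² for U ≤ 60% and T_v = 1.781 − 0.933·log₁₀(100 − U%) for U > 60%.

Drainage path length: H_d = H/2 = 4.35 m (double drainage).
U = S(t)/S_ult = 135/205 = 0.6585.
U > 60%: T_v = 1.781 − 0.933·log₁₀(100 − 65.854) = 0.35039.
t = T_v·H_d²/c_v = 0.35039×4.35²/5.3 = 1.251 years.

t ≈ 1.25 years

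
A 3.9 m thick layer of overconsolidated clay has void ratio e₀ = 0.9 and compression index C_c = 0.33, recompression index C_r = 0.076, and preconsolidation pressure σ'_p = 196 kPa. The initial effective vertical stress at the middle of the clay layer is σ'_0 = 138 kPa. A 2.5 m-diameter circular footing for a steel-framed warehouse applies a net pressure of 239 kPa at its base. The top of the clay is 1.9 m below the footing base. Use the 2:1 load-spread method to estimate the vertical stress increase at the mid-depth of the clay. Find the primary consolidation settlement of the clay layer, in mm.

Mid-depth of clay below the footing base: z = 1.9 + 3.9/2 = 3.85 m.
Stress increase at mid-clay by the 2:1 spreading method:
Δσ ≈ qD²/(D+z)² = 239×2.5²/(2.5+3.85)² = 37.045 kPa
Final effective stress: σ'_f = 138 + 37.045 = 175.05 kPa.
σ'_f = 175.05 ≤ σ'_p = 196 kPa, so the clay remains overconsolidated and only the recompression index applies:
S_c = C_r·H/(1+e₀)·log₁₀(σ'_f/σ'_0) = 0.076×3.9/1.9×log₁₀(175.05/138)
    = 0.156 × 0.10328 = 0.01611 m

S_c ≈ 16.1 mm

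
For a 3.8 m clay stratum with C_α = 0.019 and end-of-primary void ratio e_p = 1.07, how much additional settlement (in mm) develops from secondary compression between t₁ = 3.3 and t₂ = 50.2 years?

S_s ≈ 41.2 mm

Secondary compression: S_s = C_α·H/(1+e_p)·log₁₀(t₂/t₁)
S_s = 0.019×3.8/(1+1.07)×log₁₀(50.2/3.3)
    = 0.03488 × 1.182 = 0.04123 m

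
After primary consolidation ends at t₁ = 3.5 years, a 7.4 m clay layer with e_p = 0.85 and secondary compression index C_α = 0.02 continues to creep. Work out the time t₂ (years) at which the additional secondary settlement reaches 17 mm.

t₂ ≈ 5.71 years

S_s = C_α·H/(1+e_p)·log₁₀(t₂/t₁) ⇒ log₁₀(t₂/t₁) = S_s·(1+e_p)/(C_α·H).
log₁₀(t₂/t₁) = 0.017 × (1+0.85) / (0.02×7.4) = 0.2125
t₂ = t₁ × 10^0.2125 = 3.5 × 1.631 = 5.709 years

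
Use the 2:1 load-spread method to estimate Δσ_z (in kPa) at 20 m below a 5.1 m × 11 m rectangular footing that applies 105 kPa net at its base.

Δσ_z ≈ 7.57 kPa

By the 2:1 method the load spreads at 1 horizontal : 2 vertical, so at depth z the loaded area has grown by z in each plan dimension:
Δσ = qBL/((B+z)(L+z)) = 105×5.1×11/((5.1+20)(11+20)) = 7.5704 kPa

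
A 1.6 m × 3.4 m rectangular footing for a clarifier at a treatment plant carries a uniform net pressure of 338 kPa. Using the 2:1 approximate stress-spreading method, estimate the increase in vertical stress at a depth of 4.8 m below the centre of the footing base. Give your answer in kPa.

By the 2:1 method the load spreads at 1 horizontal : 2 vertical, so at depth z the loaded area has grown by z in each plan dimension:
Δσ = qBL/((B+z)(L+z)) = 338×1.6×3.4/((1.6+4.8)(3.4+4.8)) = 35.037 kPa

Δσ_z ≈ 35 kPa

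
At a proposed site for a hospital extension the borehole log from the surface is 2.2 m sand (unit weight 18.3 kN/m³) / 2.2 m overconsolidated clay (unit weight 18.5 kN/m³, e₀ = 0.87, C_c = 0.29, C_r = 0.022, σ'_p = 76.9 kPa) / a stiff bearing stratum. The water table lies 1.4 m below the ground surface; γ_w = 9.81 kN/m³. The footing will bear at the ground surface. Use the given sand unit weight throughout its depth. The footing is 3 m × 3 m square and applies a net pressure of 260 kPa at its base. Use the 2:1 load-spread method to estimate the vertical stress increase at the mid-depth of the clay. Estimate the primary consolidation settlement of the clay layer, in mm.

S_c ≈ 47.1 mm

Mid-depth of clay below the ground surface: z = 2.2 + 2.2/2 = 3.3 m.
Total vertical stress at mid-clay: σ_v = 18.3×2.2 + 18.5×1.1 = 60.61 kPa.
Pore pressure: u = 9.81×(3.3 − 1.4) = 18.639 kPa.
Initial effective stress: σ'_0 = σ_v − u = 60.61 − 18.639 = 41.971 kPa.
Stress increase at mid-clay by the 2:1 spreading method:
Δσ = qBL/((B+z)(L+z)) = 260×3×3/((3+3.3)(3+3.3)) = 58.957 kPa
Final effective stress: σ'_f = 41.971 + 58.957 = 100.93 kPa.
σ'_f = 100.93 > σ'_p = 76.9 kPa, so the stress path crosses the preconsolidation pressure — recompression up to σ'_p, then virgin compression beyond:
S_c = H/(1+e₀)·[C_r·log₁₀(σ'_p/σ'_0) + C_c·log₁₀(σ'_f/σ'_p)]
    = 2.2/1.87 × [0.022×log₁₀(76.9/41.971) + 0.29×log₁₀(100.93/76.9)]
    = 1.1765 × [0.0057855 + 0.034247] = 0.0471 m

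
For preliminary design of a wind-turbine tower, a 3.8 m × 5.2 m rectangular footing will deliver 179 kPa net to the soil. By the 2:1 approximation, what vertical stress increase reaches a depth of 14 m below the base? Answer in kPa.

By the 2:1 method the load spreads at 1 horizontal : 2 vertical, so at depth z the loaded area has grown by z in each plan dimension:
Δσ = qBL/((B+z)(L+z)) = 179×3.8×5.2/((3.8+14)(5.2+14)) = 10.349 kPa

Δσ_z ≈ 10.3 kPa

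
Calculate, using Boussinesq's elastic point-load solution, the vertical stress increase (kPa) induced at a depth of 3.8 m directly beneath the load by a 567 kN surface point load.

Δσ_z ≈ 18.7 kPa

Boussinesq vertical stress below a point load on an elastic half-space:
Δσ_z = 3P/(2πz²) · [1 + (r/z)²]^(−5/2)
r/z = 0/3.8 = 0; [1+(r/z)²]^(−5/2) = 1.
Δσ_z = 3×567/(2π×3.8²) × 1 = 18.748 × 1 = 18.75 kPa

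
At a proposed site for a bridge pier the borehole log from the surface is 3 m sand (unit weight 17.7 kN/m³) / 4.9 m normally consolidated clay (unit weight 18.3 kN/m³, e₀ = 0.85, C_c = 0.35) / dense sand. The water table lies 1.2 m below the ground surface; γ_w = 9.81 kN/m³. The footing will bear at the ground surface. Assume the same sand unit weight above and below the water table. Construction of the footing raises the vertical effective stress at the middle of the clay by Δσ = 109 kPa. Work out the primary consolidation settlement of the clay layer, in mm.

S_c ≈ 434 mm

Mid-depth of clay below the ground surface: z = 3 + 4.9/2 = 5.45 m.
Total vertical stress at mid-clay: σ_v = 17.7×3 + 18.3×2.45 = 97.935 kPa.
Pore pressure: u = 9.81×(5.45 − 1.2) = 41.693 kPa.
Initial effective stress: σ'_0 = σ_v − u = 97.935 − 41.693 = 56.242 kPa.
Final effective stress: σ'_f = σ'_0 + Δσ = 56.242 + 109 = 165.24 kPa.
Normally consolidated clay, so the full stress increment lies on the virgin compression line:
S_c = C_c·H/(1+e₀)·log₁₀(σ'_f/σ'_0) = 0.35×4.9/(1+0.85)×log₁₀(165.24/56.242)
    = 0.92703 × 0.46805 = 0.4339 m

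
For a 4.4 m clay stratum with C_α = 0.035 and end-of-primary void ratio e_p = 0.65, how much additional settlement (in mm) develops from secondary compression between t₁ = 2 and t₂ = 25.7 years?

S_s ≈ 103 mm

Secondary compression: S_s = C_α·H/(1+e_p)·log₁₀(t₂/t₁)
S_s = 0.035×4.4/(1+0.65)×log₁₀(25.7/2)
    = 0.09333 × 1.109 = 0.1035 m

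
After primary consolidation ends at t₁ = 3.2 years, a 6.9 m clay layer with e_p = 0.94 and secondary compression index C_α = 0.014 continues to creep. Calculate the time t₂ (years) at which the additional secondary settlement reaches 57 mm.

S_s = C_α·H/(1+e_p)·log₁₀(t₂/t₁) ⇒ log₁₀(t₂/t₁) = S_s·(1+e_p)/(C_α·H).
log₁₀(t₂/t₁) = 0.057 × (1+0.94) / (0.014×6.9) = 1.145
t₂ = t₁ × 10^1.145 = 3.2 × 13.95 = 44.66 years

t₂ ≈ 44.7 years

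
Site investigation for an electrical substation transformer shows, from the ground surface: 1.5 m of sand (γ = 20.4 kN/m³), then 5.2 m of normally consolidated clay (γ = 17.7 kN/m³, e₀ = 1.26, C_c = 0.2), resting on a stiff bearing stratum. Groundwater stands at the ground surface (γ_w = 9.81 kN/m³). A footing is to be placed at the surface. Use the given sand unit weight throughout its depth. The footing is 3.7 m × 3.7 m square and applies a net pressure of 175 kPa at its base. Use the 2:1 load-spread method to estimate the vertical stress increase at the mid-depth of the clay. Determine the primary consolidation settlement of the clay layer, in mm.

S_c ≈ 147 mm

Mid-depth of clay below the ground surface: z = 1.5 + 5.2/2 = 4.1 m.
Total vertical stress at mid-clay: σ_v = 20.4×1.5 + 17.7×2.6 = 76.62 kPa.
Pore pressure: u = 9.81×(4.1 − 0) = 40.221 kPa.
Initial effective stress: σ'_0 = σ_v − u = 76.62 − 40.221 = 36.399 kPa.
Stress increase at mid-clay by the 2:1 spreading method:
Δσ = qBL/((B+z)(L+z)) = 175×3.7×3.7/((3.7+4.1)(3.7+4.1)) = 39.378 kPa
Final effective stress: σ'_f = σ'_0 + Δσ = 36.399 + 39.378 = 75.777 kPa.
Normally consolidated clay, so the full stress increment lies on the virgin compression line:
S_c = C_c·H/(1+e₀)·log₁₀(σ'_f/σ'_0) = 0.2×5.2/(1+1.26)×log₁₀(75.777/36.399)
    = 0.46018 × 0.31845 = 0.1465 m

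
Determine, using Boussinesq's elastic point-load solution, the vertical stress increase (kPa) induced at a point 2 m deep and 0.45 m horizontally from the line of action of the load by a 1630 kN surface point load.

Δσ_z ≈ 172 kPa

Boussinesq vertical stress below a point load on an elastic half-space:
Δσ_z = 3P/(2πz²) · [1 + (r/z)²]^(−5/2)
r/z = 0.45/2 = 0.225; [1+(r/z)²]^(−5/2) = 0.88385.
Δσ_z = 3×1630/(2π×2²) × 0.88385 = 194.57 × 0.88385 = 172 kPa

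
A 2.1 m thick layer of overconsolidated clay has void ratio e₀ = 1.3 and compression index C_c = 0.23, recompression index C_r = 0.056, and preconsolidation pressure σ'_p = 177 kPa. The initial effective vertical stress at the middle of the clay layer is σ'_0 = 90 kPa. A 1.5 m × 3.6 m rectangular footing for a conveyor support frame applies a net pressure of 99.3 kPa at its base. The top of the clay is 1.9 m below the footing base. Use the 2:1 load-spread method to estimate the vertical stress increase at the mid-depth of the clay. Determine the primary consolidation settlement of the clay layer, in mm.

S_c ≈ 4.13 mm

Mid-depth of clay below the footing base: z = 1.9 + 2.1/2 = 2.95 m.
Stress increase at mid-clay by the 2:1 spreading method:
Δσ = qBL/((B+z)(L+z)) = 99.3×1.5×3.6/((1.5+2.95)(3.6+2.95)) = 18.397 kPa
Final effective stress: σ'_f = 90 + 18.397 = 108.4 kPa.
σ'_f = 108.4 ≤ σ'_p = 177 kPa, so the clay remains overconsolidated and only the recompression index applies:
S_c = C_r·H/(1+e₀)·log₁₀(σ'_f/σ'_0) = 0.056×2.1/2.3×log₁₀(108.4/90)
    = 0.05113 × 0.080787 = 0.004131 m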